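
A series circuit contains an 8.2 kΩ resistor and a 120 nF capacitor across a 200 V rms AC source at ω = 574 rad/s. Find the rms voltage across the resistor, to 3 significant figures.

X_C = 1/(ωC) = 14500 Ω
Z = 8200 − j14500 Ω
|Z| = √(8200² + 14500²) = 16700 Ω
I = V/|Z| = 12.0 mA
V_R = I·|Z_R| = 0.0120 × 8200 = 98.4 V

98.4 V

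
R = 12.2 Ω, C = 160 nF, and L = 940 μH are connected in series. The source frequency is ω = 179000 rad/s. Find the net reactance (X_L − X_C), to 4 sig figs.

133.3 Ω

X_L = ωL = 168.3 Ω
X_C = 1/(ωC) = 34.92 Ω
X = 168.3 − 34.92 = 133.3 Ω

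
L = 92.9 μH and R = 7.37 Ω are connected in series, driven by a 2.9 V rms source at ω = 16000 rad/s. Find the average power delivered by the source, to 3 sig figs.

1.10 W

X_L = ωL = 1.49 Ω
Z = 7.37 + j1.49 Ω
|Z| = √(7.37² + 1.49²) = 7.52 Ω
∠Z = arctan(1.49/7.37) = 11.4°
I = V/|Z| = 386 mA
P = VI cos φ = 2.9 × 0.386 × cos(11.4°) = 1.10 W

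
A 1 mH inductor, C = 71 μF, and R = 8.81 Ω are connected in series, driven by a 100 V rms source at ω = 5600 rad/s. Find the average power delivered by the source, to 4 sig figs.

1.011 kW

X_L = ωL = 5.600 Ω
X_C = 1/(ωC) = 2.515 Ω
Net reactance X = X_L − X_C = 3.085 Ω
Z = 8.810 + j3.085 Ω
|Z| = √(8.810² + 3.085²) = 9.334 Ω
∠Z = arctan(3.085/8.810) = 19.30°
I = V/|Z| = 10.71 A
P = VI cos φ = 100 × 10.71 × cos(19.30°) = 1.011 kW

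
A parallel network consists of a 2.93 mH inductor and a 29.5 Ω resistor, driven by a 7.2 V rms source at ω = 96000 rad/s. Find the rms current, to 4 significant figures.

245.4 mA

X_L = ωL = 281.3 Ω
Parallel: admittances add. Y = 1/R + 1/(jωL)
Y = (0.03390 − j0.003555) S
|Y| = 0.03408 S → |Z| = 1/|Y| = 29.34 Ω, ∠Z = −∠Y = 5.987°
I = V/|Z| = 7.2/29.34 = 245.4 mA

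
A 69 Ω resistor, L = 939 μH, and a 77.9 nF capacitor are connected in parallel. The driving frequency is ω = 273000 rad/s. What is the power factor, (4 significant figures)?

X_L = ωL = 256.3 Ω
X_C = 1/(ωC) = 47.02 Ω
Parallel: admittances add. Y = 1/R + 1/(jωL) + jωC
Y = (0.01449 + j0.01737) S
|Y| = 0.02262 S → |Z| = 1/|Y| = 44.21 Ω, ∠Z = −∠Y = -50.15°
cos φ = cos(-50.15°) = 0.6407

0.6407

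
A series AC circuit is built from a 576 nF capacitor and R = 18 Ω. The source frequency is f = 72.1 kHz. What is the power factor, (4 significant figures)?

0.9781

ω = 2πf = 453000 rad/s
X_C = 1/(ωC) = 3.832 Ω
Z = 18.00 − j3.832 Ω
|Z| = √(18.00² + 3.832²) = 18.40 Ω
∠Z = arctan(-3.832/18.00) = -12.02°
cos φ = cos(-12.02°) = 0.9781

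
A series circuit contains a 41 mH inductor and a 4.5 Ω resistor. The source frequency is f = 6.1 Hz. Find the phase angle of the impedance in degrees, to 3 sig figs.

19.2°

ω = 2πf = 38.33 rad/s
X_L = ωL = 1.57 Ω
Z = 4.50 + j1.57 Ω
|Z| = √(4.50² + 1.57²) = 4.77 Ω
∠Z = arctan(1.57/4.50) = 19.2°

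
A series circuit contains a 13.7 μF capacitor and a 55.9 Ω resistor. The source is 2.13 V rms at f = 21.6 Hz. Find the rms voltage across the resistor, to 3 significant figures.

0.220 V

ω = 2πf = 135.7 rad/s
X_C = 1/(ωC) = 538 Ω
Z = 55.9 − j538 Ω
|Z| = √(55.9² + 538²) = 541 Ω
I = V/|Z| = 3.94 mA
V_R = I·|Z_R| = 0.00394 × 55.9 = 0.220 V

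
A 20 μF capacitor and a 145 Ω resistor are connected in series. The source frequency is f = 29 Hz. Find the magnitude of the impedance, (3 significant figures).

310 Ω

ω = 2πf = 182.2 rad/s
X_C = 1/(ωC) = 274 Ω
Z = 145 − j274 Ω
|Z| = √(145² + 274²) = 310 Ω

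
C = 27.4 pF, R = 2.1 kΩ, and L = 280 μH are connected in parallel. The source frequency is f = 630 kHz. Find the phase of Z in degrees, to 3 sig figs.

ω = 2πf = 3.958e+06 rad/s
X_L = ωL = 1110 Ω
X_C = 1/(ωC) = 9220 Ω
Parallel: admittances add. Y = 1/R + 1/(jωL) + jωC
Y = (0.000476 − j0.000794) S
|Y| = 0.000926 S → |Z| = 1/|Y| = 1080 Ω, ∠Z = −∠Y = 59.0°

59.0°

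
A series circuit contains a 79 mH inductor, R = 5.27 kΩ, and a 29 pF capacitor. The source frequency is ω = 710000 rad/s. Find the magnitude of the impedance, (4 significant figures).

X_L = ωL = 56090 Ω
X_C = 1/(ωC) = 48570 Ω
Net reactance X = X_L − X_C = 7523 Ω
Z = 5270 + j7523 Ω
|Z| = √(5270² + 7523²) = 9185 Ω

9185 Ω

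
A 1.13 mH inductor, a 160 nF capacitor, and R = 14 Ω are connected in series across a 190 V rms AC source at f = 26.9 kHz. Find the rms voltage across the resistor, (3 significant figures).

17.2 V

ω = 2πf = 169000 rad/s
X_L = ωL = 191 Ω
X_C = 1/(ωC) = 37.0 Ω
Net reactance X = X_L − X_C = 154 Ω
Z = 14.0 + j154 Ω
|Z| = √(14.0² + 154²) = 155 Ω
I = V/|Z| = 1.23 A
V_R = I·|Z_R| = 1.23 × 14.0 = 17.2 V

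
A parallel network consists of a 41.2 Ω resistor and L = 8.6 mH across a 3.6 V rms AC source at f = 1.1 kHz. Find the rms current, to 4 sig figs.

ω = 2πf = 6912 rad/s
X_L = ωL = 59.44 Ω
Parallel: admittances add. Y = 1/R + 1/(jωL)
Y = (0.02427 − j0.01682) S
|Y| = 0.02953 S → |Z| = 1/|Y| = 33.86 Ω, ∠Z = −∠Y = 34.73°
I = V/|Z| = 3.6/33.86 = 106.3 mA

106.3 mA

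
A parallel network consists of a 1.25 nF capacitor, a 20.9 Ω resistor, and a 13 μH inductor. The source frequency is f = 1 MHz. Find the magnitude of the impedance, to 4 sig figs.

ω = 2πf = 6.283e+06 rad/s
X_L = ωL = 81.68 Ω
X_C = 1/(ωC) = 127.3 Ω
Parallel: admittances add. Y = 1/R + 1/(jωL) + jωC
Y = (0.04785 − j0.004389) S
|Y| = 0.04805 S → |Z| = 1/|Y| = 20.81 Ω, ∠Z = −∠Y = 5.241°

20.81 Ω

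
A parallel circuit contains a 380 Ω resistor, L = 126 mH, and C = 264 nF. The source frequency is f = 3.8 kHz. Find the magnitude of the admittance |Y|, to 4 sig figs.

ω = 2πf = 23880 rad/s
X_L = ωL = 3008 Ω
X_C = 1/(ωC) = 158.6 Ω
Parallel: admittances add. Y = 1/R + 1/(jωL) + jωC
Y = (0.002632 + j0.005971) S
|Y| = 0.006525 S → |Z| = 1/|Y| = 153.3 Ω, ∠Z = −∠Y = -66.22°

6.525 mS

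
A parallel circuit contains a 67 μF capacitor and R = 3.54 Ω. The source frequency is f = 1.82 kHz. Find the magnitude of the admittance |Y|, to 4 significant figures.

816.6 mS

ω = 2πf = 11440 rad/s
X_C = 1/(ωC) = 1.305 Ω
Parallel: admittances add. Y = 1/R + jωC
Y = (0.2825 + j0.7662) S
|Y| = 0.8166 S → |Z| = 1/|Y| = 1.225 Ω, ∠Z = −∠Y = -69.76°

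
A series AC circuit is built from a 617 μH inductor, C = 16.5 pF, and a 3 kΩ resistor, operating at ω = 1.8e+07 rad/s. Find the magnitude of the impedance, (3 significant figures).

8300 Ω

X_L = ωL = 11100 Ω
X_C = 1/(ωC) = 3370 Ω
Net reactance X = X_L − X_C = 7740 Ω
Z = 3000 + j7740 Ω
|Z| = √(3000² + 7740²) = 8300 Ω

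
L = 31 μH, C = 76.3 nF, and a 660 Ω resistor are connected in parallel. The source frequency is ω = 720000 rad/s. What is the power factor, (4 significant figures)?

0.1479

X_L = ωL = 22.32 Ω
X_C = 1/(ωC) = 18.20 Ω
Parallel: admittances add. Y = 1/R + 1/(jωL) + jωC
Y = (0.001515 + j0.01013) S
|Y| = 0.01025 S → |Z| = 1/|Y| = 97.60 Ω, ∠Z = −∠Y = -81.50°
cos φ = cos(-81.50°) = 0.1479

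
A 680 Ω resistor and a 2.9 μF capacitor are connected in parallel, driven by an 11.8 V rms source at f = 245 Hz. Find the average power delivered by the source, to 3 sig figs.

ω = 2πf = 1539 rad/s
X_C = 1/(ωC) = 224 Ω
Parallel: admittances add. Y = 1/R + jωC
Y = (0.00147 + j0.00446) S
|Y| = 0.00470 S → |Z| = 1/|Y| = 213 Ω, ∠Z = −∠Y = -71.8°
I = V/|Z| = 55.5 mA
P = VI cos φ = 11.8 × 0.0555 × cos(-71.8°) = 205 mW

205 mW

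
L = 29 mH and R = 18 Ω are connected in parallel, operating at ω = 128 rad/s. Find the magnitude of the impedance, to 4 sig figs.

3.636 Ω

X_L = ωL = 3.712 Ω
Parallel: admittances add. Y = 1/R + 1/(jωL)
Y = (0.05556 − j0.2694) S
|Y| = 0.2751 S → |Z| = 1/|Y| = 3.636 Ω, ∠Z = −∠Y = 78.35°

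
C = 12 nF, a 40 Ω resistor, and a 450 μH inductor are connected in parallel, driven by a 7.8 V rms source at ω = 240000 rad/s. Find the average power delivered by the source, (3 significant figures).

X_L = ωL = 108 Ω
X_C = 1/(ωC) = 347 Ω
Parallel: admittances add. Y = 1/R + 1/(jωL) + jωC
Y = (0.0250 − j0.00638) S
|Y| = 0.0258 S → |Z| = 1/|Y| = 38.8 Ω, ∠Z = −∠Y = 14.3°
I = V/|Z| = 201 mA
P = VI cos φ = 7.8 × 0.201 × cos(14.3°) = 1.52 W

1.52 W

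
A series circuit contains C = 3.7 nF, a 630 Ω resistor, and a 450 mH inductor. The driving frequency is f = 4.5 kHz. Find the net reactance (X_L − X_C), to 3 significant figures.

3160 Ω

ω = 2πf = 28270 rad/s
X_L = ωL = 12700 Ω
X_C = 1/(ωC) = 9560 Ω
X = 12700 − 9560 = 3160 Ω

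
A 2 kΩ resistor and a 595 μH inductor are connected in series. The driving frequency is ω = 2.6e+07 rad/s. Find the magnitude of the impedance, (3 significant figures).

15600 Ω

X_L = ωL = 15500 Ω
Z = 2000 + j15500 Ω
|Z| = √(2000² + 15500²) = 15600 Ω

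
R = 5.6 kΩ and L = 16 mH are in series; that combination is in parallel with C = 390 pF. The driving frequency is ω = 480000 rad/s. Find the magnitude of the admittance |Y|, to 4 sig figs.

119.5 μS

X_L = ωL = 7680 Ω
X_C = 1/(ωC) = 5342 Ω
Branch 1 (R+jX_L): Z₁ = 5600 + j7680 Ω, |Z₁| = 9505 Ω
Branch 2 (−jX_C): Z₂ = −j5342 Ω
Parallel: Z = Z₁Z₂/(Z₁+Z₂), |Z| = 8367 Ω, ∠Z = -58.76°
|Y| = 1/|Z| = 119.5 μS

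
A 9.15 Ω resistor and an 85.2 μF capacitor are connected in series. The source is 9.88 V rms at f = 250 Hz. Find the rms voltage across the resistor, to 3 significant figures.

ω = 2πf = 1571 rad/s
X_C = 1/(ωC) = 7.47 Ω
Z = 9.15 − j7.47 Ω
|Z| = √(9.15² + 7.47²) = 11.8 Ω
I = V/|Z| = 836 mA
V_R = I·|Z_R| = 0.836 × 9.15 = 7.65 V

7.65 V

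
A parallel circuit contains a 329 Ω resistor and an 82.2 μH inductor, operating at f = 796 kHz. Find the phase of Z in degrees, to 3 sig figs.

ω = 2πf = 5.001e+06 rad/s
X_L = ωL = 411 Ω
Parallel: admittances add. Y = 1/R + 1/(jωL)
Y = (0.00304 − j0.00243) S
|Y| = 0.00389 S → |Z| = 1/|Y| = 257 Ω, ∠Z = −∠Y = 38.7°

38.7°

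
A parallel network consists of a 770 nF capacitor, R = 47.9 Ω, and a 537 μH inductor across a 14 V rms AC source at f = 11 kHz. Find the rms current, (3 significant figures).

ω = 2πf = 69120 rad/s
X_L = ωL = 37.1 Ω
X_C = 1/(ωC) = 18.8 Ω
Parallel: admittances add. Y = 1/R + 1/(jωL) + jωC
Y = (0.0209 + j0.0263) S
|Y| = 0.0336 S → |Z| = 1/|Y| = 29.8 Ω, ∠Z = −∠Y = -51.5°
I = V/|Z| = 14/29.8 = 470 mA

470 mA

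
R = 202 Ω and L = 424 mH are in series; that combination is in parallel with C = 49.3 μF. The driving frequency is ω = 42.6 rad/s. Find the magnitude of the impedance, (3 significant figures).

X_L = ωL = 18.1 Ω
X_C = 1/(ωC) = 476 Ω
Branch 1 (R+jX_L): Z₁ = 202 + j18.1 Ω, |Z₁| = 203 Ω
Branch 2 (−jX_C): Z₂ = −j476 Ω
Parallel: Z = Z₁Z₂/(Z₁+Z₂), |Z| = 193 Ω, ∠Z = -18.7°

193 Ω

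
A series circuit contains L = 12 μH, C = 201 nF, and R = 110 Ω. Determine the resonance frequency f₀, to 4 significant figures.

ω₀ = 1/√(LC) = 1/√(1.2e-05 × 2.01e-07) = 643900 rad/s
f₀ = ω₀/(2π) = 102.5 kHz

102.5 kHz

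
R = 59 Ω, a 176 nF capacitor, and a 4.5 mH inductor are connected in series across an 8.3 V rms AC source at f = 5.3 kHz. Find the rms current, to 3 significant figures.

ω = 2πf = 33300 rad/s
X_L = ωL = 150 Ω
X_C = 1/(ωC) = 171 Ω
Net reactance X = X_L − X_C = -20.8 Ω
Z = 59.0 − j20.8 Ω
|Z| = √(59.0² + 20.8²) = 62.5 Ω
I = V/|Z| = 8.3/62.5 = 133 mA

133 mA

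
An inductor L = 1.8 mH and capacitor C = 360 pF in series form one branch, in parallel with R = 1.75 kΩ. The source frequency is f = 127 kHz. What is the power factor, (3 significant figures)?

0.760

ω = 2πf = 798000 rad/s
X_L = ωL = 1440 Ω
X_C = 1/(ωC) = 3480 Ω
Branch 1: Z₁ = R = 1750 Ω
Branch 2 (series LC): Z₂ = j(X_L − X_C) = −j2040 Ω
Parallel: Z = Z₁Z₂/(Z₁+Z₂), |Z| = 1330 Ω, ∠Z = -40.6°
cos φ = cos(-40.6°) = 0.760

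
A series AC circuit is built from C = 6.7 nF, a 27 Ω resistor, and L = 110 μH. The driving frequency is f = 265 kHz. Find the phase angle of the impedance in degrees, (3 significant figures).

ω = 2πf = 1.665e+06 rad/s
X_L = ωL = 183 Ω
X_C = 1/(ωC) = 89.6 Ω
Net reactance X = X_L − X_C = 93.5 Ω
Z = 27.0 + j93.5 Ω
|Z| = √(27.0² + 93.5²) = 97.3 Ω
∠Z = arctan(93.5/27.0) = 73.9°

73.9°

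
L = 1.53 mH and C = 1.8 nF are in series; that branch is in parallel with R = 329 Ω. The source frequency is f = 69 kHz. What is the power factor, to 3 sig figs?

ω = 2πf = 433500 rad/s
X_L = ωL = 663 Ω
X_C = 1/(ωC) = 1280 Ω
Branch 1: Z₁ = R = 329 Ω
Branch 2 (series LC): Z₂ = j(X_L − X_C) = −j618 Ω
Parallel: Z = Z₁Z₂/(Z₁+Z₂), |Z| = 290 Ω, ∠Z = -28.0°
cos φ = cos(-28.0°) = 0.883

0.883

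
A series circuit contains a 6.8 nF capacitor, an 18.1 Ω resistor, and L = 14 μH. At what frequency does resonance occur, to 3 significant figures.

ω₀ = 1/√(LC) = 1/√(1.4e-05 × 6.8e-09) = 3.241e+06 rad/s
f₀ = ω₀/(2π) = 516 kHz

516 kHz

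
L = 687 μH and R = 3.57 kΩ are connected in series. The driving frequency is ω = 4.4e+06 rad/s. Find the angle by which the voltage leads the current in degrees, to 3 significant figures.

X_L = ωL = 3020 Ω
Z = 3570 + j3020 Ω
|Z| = √(3570² + 3020²) = 4680 Ω
∠Z = arctan(3020/3570) = 40.3°

40.3°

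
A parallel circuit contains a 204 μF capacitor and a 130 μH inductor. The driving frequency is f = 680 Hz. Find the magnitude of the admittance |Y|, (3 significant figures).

ω = 2πf = 4273 rad/s
X_L = ωL = 0.555 Ω
X_C = 1/(ωC) = 1.15 Ω
Parallel: admittances add. Y = 1/(jωL) + jωC
Y = (0 − j0.929) S
|Y| = 0.929 S → |Z| = 1/|Y| = 1.08 Ω, ∠Z = −∠Y = 90.0°

929 mS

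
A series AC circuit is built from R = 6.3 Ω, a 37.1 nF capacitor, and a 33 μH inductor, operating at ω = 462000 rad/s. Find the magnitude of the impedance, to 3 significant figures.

X_L = ωL = 15.2 Ω
X_C = 1/(ωC) = 58.3 Ω
Net reactance X = X_L − X_C = -43.1 Ω
Z = 6.30 − j43.1 Ω
|Z| = √(6.30² + 43.1²) = 43.6 Ω

43.6 Ω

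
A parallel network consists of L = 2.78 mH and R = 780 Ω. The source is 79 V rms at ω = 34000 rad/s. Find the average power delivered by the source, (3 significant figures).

8.00 W

X_L = ωL = 94.5 Ω
Parallel: admittances add. Y = 1/R + 1/(jωL)
Y = (0.00128 − j0.0106) S
|Y| = 0.0107 S → |Z| = 1/|Y| = 93.8 Ω, ∠Z = −∠Y = 83.1°
I = V/|Z| = 842 mA
P = VI cos φ = 79 × 0.842 × cos(83.1°) = 8.00 W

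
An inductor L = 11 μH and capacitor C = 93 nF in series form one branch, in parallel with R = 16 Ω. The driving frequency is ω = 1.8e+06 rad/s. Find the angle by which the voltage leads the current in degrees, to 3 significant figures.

X_L = ωL = 19.8 Ω
X_C = 1/(ωC) = 5.97 Ω
Branch 1: Z₁ = R = 16.0 Ω
Branch 2 (series LC): Z₂ = j(X_L − X_C) = j13.8 Ω
Parallel: Z = Z₁Z₂/(Z₁+Z₂), |Z| = 10.5 Ω, ∠Z = 49.2°

49.2°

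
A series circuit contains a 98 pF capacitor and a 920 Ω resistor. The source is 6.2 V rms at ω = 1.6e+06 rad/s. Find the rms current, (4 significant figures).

962.2 μA

X_C = 1/(ωC) = 6378 Ω
Z = 920.0 − j6378 Ω
|Z| = √(920.0² + 6378²) = 6444 Ω
I = V/|Z| = 6.2/6444 = 962.2 μA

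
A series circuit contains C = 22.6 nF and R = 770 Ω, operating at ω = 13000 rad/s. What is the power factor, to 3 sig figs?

X_C = 1/(ωC) = 3400 Ω
Z = 770 − j3400 Ω
|Z| = √(770² + 3400²) = 3490 Ω
∠Z = arctan(-3400/770) = -77.3°
cos φ = cos(-77.3°) = 0.221

0.221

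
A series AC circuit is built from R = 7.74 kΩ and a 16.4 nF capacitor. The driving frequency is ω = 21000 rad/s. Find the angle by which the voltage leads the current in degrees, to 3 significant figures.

-20.6°

X_C = 1/(ωC) = 2900 Ω
Z = 7740 − j2900 Ω
|Z| = √(7740² + 2900²) = 8270 Ω
∠Z = arctan(-2900/7740) = -20.6°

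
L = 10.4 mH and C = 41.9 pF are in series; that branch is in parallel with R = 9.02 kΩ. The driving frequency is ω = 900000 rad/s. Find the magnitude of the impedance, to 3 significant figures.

X_L = ωL = 9360 Ω
X_C = 1/(ωC) = 26500 Ω
Branch 1: Z₁ = R = 9020 Ω
Branch 2 (series LC): Z₂ = j(X_L − X_C) = −j17200 Ω
Parallel: Z = Z₁Z₂/(Z₁+Z₂), |Z| = 7980 Ω, ∠Z = -27.7°

7980 Ω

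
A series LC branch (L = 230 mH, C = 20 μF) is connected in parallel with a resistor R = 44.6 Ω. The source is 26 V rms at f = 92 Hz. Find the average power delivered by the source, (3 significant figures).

15.2 W

ω = 2πf = 578.1 rad/s
X_L = ωL = 133 Ω
X_C = 1/(ωC) = 86.5 Ω
Branch 1: Z₁ = R = 44.6 Ω
Branch 2 (series LC): Z₂ = j(X_L − X_C) = j46.5 Ω
Parallel: Z = Z₁Z₂/(Z₁+Z₂), |Z| = 32.2 Ω, ∠Z = 43.8°
I = V/|Z| = 808 mA
P = VI cos φ = 26 × 0.808 × cos(43.8°) = 15.2 W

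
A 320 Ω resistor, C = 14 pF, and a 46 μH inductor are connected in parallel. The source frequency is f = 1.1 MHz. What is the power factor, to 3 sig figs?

0.716

ω = 2πf = 6.912e+06 rad/s
X_L = ωL = 318 Ω
X_C = 1/(ωC) = 10300 Ω
Parallel: admittances add. Y = 1/R + 1/(jωL) + jωC
Y = (0.00313 − j0.00305) S
|Y| = 0.00437 S → |Z| = 1/|Y| = 229 Ω, ∠Z = −∠Y = 44.3°
cos φ = cos(44.3°) = 0.716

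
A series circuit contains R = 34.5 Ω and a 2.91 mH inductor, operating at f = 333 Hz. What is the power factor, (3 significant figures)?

ω = 2πf = 2092 rad/s
X_L = ωL = 6.09 Ω
Z = 34.5 + j6.09 Ω
|Z| = √(34.5² + 6.09²) = 35.0 Ω
∠Z = arctan(6.09/34.5) = 10.0°
cos φ = cos(10.0°) = 0.985

0.985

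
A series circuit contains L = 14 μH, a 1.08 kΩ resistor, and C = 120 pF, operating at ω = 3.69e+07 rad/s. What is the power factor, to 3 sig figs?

X_L = ωL = 517 Ω
X_C = 1/(ωC) = 226 Ω
Net reactance X = X_L − X_C = 291 Ω
Z = 1080 + j291 Ω
|Z| = √(1080² + 291²) = 1120 Ω
∠Z = arctan(291/1080) = 15.1°
cos φ = cos(15.1°) = 0.966

0.966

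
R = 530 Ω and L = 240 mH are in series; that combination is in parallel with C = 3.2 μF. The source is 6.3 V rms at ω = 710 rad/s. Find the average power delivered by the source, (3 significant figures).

67.9 mW

X_L = ωL = 170 Ω
X_C = 1/(ωC) = 440 Ω
Branch 1 (R+jX_L): Z₁ = 530 + j170 Ω, |Z₁| = 557 Ω
Branch 2 (−jX_C): Z₂ = −j440 Ω
Parallel: Z = Z₁Z₂/(Z₁+Z₂), |Z| = 412 Ω, ∠Z = -45.2°
I = V/|Z| = 15.3 mA
P = VI cos φ = 6.3 × 0.0153 × cos(-45.2°) = 67.9 mW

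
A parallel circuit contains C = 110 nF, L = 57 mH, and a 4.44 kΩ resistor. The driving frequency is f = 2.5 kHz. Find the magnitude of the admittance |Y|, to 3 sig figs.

651 μS

ω = 2πf = 15710 rad/s
X_L = ωL = 895 Ω
X_C = 1/(ωC) = 579 Ω
Parallel: admittances add. Y = 1/R + 1/(jωL) + jωC
Y = (0.000225 + j0.000611) S
|Y| = 0.000651 S → |Z| = 1/|Y| = 1540 Ω, ∠Z = −∠Y = -69.8°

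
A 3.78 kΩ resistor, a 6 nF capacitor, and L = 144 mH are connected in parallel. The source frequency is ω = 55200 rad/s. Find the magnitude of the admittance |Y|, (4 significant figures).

334.9 μS

X_L = ωL = 7949 Ω
X_C = 1/(ωC) = 3019 Ω
Parallel: admittances add. Y = 1/R + 1/(jωL) + jωC
Y = (0.0002646 + j0.0002054) S
|Y| = 0.0003349 S → |Z| = 1/|Y| = 2986 Ω, ∠Z = −∠Y = -37.83°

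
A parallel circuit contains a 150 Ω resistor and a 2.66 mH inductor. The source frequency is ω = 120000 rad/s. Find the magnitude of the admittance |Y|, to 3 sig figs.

7.37 mS

X_L = ωL = 319 Ω
Parallel: admittances add. Y = 1/R + 1/(jωL)
Y = (0.00667 − j0.00313) S
|Y| = 0.00737 S → |Z| = 1/|Y| = 136 Ω, ∠Z = −∠Y = 25.2°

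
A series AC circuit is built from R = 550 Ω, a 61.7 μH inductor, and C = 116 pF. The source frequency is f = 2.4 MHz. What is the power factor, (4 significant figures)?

0.8376

ω = 2πf = 1.508e+07 rad/s
X_L = ωL = 930.4 Ω
X_C = 1/(ωC) = 571.7 Ω
Net reactance X = X_L − X_C = 358.7 Ω
Z = 550.0 + j358.7 Ω
|Z| = √(550.0² + 358.7²) = 656.7 Ω
∠Z = arctan(358.7/550.0) = 33.11°
cos φ = cos(33.11°) = 0.8376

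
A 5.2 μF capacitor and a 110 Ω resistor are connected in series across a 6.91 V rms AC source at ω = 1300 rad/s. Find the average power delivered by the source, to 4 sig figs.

X_C = 1/(ωC) = 147.9 Ω
Z = 110.0 − j147.9 Ω
|Z| = √(110.0² + 147.9²) = 184.3 Ω
∠Z = arctan(-147.9/110.0) = -53.37°
I = V/|Z| = 37.48 mA
P = VI cos φ = 6.91 × 0.03748 × cos(-53.37°) = 154.6 mW

154.6 mW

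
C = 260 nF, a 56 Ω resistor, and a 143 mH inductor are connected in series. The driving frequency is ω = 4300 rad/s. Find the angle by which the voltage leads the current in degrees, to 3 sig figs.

-78.7°

X_L = ωL = 615 Ω
X_C = 1/(ωC) = 894 Ω
Net reactance X = X_L − X_C = -280 Ω
Z = 56.0 − j280 Ω
|Z| = √(56.0² + 280²) = 285 Ω
∠Z = arctan(-280/56.0) = -78.7°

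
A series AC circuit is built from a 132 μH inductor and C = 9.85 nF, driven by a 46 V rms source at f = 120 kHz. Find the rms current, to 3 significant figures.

1.31 A

ω = 2πf = 754000 rad/s
X_L = ωL = 99.5 Ω
X_C = 1/(ωC) = 135 Ω
Net reactance X = X_L − X_C = -35.1 Ω
Z = − j35.1 Ω
|Z| = √(0² + 35.1²) = 35.1 Ω
I = V/|Z| = 46/35.1 = 1.31 A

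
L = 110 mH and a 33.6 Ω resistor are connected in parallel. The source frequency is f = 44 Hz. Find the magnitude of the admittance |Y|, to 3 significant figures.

44.4 mS

ω = 2πf = 276.5 rad/s
X_L = ωL = 30.4 Ω
Parallel: admittances add. Y = 1/R + 1/(jωL)
Y = (0.0298 − j0.0329) S
|Y| = 0.0444 S → |Z| = 1/|Y| = 22.5 Ω, ∠Z = −∠Y = 47.9°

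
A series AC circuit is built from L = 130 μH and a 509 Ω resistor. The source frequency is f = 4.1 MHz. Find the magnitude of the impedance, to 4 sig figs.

ω = 2πf = 2.576e+07 rad/s
X_L = ωL = 3349 Ω
Z = 509.0 + j3349 Ω
|Z| = √(509.0² + 3349²) = 3387 Ω

3387 Ω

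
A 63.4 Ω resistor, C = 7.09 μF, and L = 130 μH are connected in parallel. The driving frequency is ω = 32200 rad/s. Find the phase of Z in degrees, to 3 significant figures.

33.9°

X_L = ωL = 4.19 Ω
X_C = 1/(ωC) = 4.38 Ω
Parallel: admittances add. Y = 1/R + 1/(jωL) + jωC
Y = (0.0158 − j0.0106) S
|Y| = 0.0190 S → |Z| = 1/|Y| = 52.6 Ω, ∠Z = −∠Y = 33.9°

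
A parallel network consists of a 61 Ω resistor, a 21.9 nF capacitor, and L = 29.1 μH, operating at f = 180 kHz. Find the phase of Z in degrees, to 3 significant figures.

18.9°

ω = 2πf = 1.131e+06 rad/s
X_L = ωL = 32.9 Ω
X_C = 1/(ωC) = 40.4 Ω
Parallel: admittances add. Y = 1/R + 1/(jωL) + jωC
Y = (0.0164 − j0.00562) S
|Y| = 0.0173 S → |Z| = 1/|Y| = 57.7 Ω, ∠Z = −∠Y = 18.9°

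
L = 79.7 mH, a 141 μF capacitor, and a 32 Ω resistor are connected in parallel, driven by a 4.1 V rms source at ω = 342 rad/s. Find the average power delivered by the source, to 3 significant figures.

X_L = ωL = 27.3 Ω
X_C = 1/(ωC) = 20.7 Ω
Parallel: admittances add. Y = 1/R + 1/(jωL) + jωC
Y = (0.0312 + j0.0115) S
|Y| = 0.0333 S → |Z| = 1/|Y| = 30.0 Ω, ∠Z = −∠Y = -20.3°
I = V/|Z| = 137 mA
P = VI cos φ = 4.1 × 0.137 × cos(-20.3°) = 525 mW

525 mW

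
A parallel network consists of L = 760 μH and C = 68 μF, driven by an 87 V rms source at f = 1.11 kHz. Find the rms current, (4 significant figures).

ω = 2πf = 6974 rad/s
X_L = ωL = 5.300 Ω
X_C = 1/(ωC) = 2.109 Ω
Parallel: admittances add. Y = 1/(jωL) + jωC
Y = (0 + j0.2856) S
|Y| = 0.2856 S → |Z| = 1/|Y| = 3.501 Ω, ∠Z = −∠Y = -90.00°
I = V/|Z| = 87/3.501 = 24.85 A

24.85 A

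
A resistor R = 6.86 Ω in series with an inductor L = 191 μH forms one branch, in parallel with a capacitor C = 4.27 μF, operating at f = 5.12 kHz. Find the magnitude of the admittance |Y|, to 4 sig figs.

ω = 2πf = 32170 rad/s
X_L = ωL = 6.144 Ω
X_C = 1/(ωC) = 7.280 Ω
Branch 1 (R+jX_L): Z₁ = 6.860 + j6.144 Ω, |Z₁| = 9.209 Ω
Branch 2 (−jX_C): Z₂ = −j7.280 Ω
Parallel: Z = Z₁Z₂/(Z₁+Z₂), |Z| = 9.642 Ω, ∠Z = -38.75°
|Y| = 1/|Z| = 103.7 mS

103.7 mS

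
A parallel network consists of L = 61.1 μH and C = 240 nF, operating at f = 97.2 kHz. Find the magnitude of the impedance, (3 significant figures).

ω = 2πf = 610700 rad/s
X_L = ωL = 37.3 Ω
X_C = 1/(ωC) = 6.82 Ω
Parallel: admittances add. Y = 1/(jωL) + jωC
Y = (0 + j0.120) S
|Y| = 0.120 S → |Z| = 1/|Y| = 8.35 Ω, ∠Z = −∠Y = -90.0°

8.35 Ω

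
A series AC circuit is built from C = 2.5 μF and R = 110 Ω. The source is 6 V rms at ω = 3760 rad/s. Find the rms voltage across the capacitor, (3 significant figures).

X_C = 1/(ωC) = 106 Ω
Z = 110 − j106 Ω
|Z| = √(110² + 106²) = 153 Ω
I = V/|Z| = 39.2 mA
V_C = I·|Z_C| = 0.0392 × 106 = 4.17 V

4.17 V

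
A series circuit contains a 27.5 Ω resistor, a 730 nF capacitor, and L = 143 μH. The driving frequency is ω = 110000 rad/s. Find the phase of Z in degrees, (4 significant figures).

6.795°

X_L = ωL = 15.73 Ω
X_C = 1/(ωC) = 12.45 Ω
Net reactance X = X_L − X_C = 3.277 Ω
Z = 27.50 + j3.277 Ω
|Z| = √(27.50² + 3.277²) = 27.69 Ω
∠Z = arctan(3.277/27.50) = 6.795°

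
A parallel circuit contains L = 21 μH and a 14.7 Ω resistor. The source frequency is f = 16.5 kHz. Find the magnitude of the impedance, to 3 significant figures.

ω = 2πf = 103700 rad/s
X_L = ωL = 2.18 Ω
Parallel: admittances add. Y = 1/R + 1/(jωL)
Y = (0.0680 − j0.459) S
|Y| = 0.464 S → |Z| = 1/|Y| = 2.15 Ω, ∠Z = −∠Y = 81.6°

2.15 Ω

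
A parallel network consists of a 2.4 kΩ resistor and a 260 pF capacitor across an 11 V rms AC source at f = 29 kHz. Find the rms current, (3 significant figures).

4.61 mA

ω = 2πf = 182200 rad/s
X_C = 1/(ωC) = 21100 Ω
Parallel: admittances add. Y = 1/R + jωC
Y = (0.000417 + j4.74e-05) S
|Y| = 0.000419 S → |Z| = 1/|Y| = 2380 Ω, ∠Z = −∠Y = -6.49°
I = V/|Z| = 11/2380 = 4.61 mA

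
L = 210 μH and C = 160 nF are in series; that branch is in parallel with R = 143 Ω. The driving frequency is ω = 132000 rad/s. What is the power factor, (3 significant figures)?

0.136

X_L = ωL = 27.7 Ω
X_C = 1/(ωC) = 47.3 Ω
Branch 1: Z₁ = R = 143 Ω
Branch 2 (series LC): Z₂ = j(X_L − X_C) = −j19.6 Ω
Parallel: Z = Z₁Z₂/(Z₁+Z₂), |Z| = 19.4 Ω, ∠Z = -82.2°
cos φ = cos(-82.2°) = 0.136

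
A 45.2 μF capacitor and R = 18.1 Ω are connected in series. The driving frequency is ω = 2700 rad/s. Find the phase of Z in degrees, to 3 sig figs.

X_C = 1/(ωC) = 8.19 Ω
Z = 18.1 − j8.19 Ω
|Z| = √(18.1² + 8.19²) = 19.9 Ω
∠Z = arctan(-8.19/18.1) = -24.4°

-24.4°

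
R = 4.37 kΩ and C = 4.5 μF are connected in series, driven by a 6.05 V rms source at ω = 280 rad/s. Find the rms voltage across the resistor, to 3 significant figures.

X_C = 1/(ωC) = 794 Ω
Z = 4370 − j794 Ω
|Z| = √(4370² + 794²) = 4440 Ω
I = V/|Z| = 1.36 mA
V_R = I·|Z_R| = 0.00136 × 4370 = 5.95 V

5.95 V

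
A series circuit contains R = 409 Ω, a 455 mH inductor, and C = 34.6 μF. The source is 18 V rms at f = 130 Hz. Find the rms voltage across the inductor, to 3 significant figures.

12.6 V

ω = 2πf = 816.8 rad/s
X_L = ωL = 372 Ω
X_C = 1/(ωC) = 35.4 Ω
Net reactance X = X_L − X_C = 336 Ω
Z = 409 + j336 Ω
|Z| = √(409² + 336²) = 529 Ω
I = V/|Z| = 34.0 mA
V_L = I·|Z_L| = 0.0340 × 372 = 12.6 V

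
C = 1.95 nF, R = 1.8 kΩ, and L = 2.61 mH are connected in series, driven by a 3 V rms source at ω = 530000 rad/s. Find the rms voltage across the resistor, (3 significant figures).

2.92 V

X_L = ωL = 1380 Ω
X_C = 1/(ωC) = 968 Ω
Net reactance X = X_L − X_C = 416 Ω
Z = 1800 + j416 Ω
|Z| = √(1800² + 416²) = 1850 Ω
I = V/|Z| = 1.62 mA
V_R = I·|Z_R| = 0.00162 × 1800 = 2.92 V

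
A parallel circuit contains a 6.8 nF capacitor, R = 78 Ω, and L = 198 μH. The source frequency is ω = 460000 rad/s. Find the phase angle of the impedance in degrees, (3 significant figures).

X_L = ωL = 91.1 Ω
X_C = 1/(ωC) = 320 Ω
Parallel: admittances add. Y = 1/R + 1/(jωL) + jωC
Y = (0.0128 − j0.00785) S
|Y| = 0.0150 S → |Z| = 1/|Y| = 66.5 Ω, ∠Z = −∠Y = 31.5°

31.5°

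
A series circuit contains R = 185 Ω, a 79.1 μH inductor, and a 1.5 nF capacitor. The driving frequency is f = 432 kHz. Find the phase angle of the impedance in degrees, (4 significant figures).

ω = 2πf = 2.714e+06 rad/s
X_L = ωL = 214.7 Ω
X_C = 1/(ωC) = 245.6 Ω
Net reactance X = X_L − X_C = -30.91 Ω
Z = 185.0 − j30.91 Ω
|Z| = √(185.0² + 30.91²) = 187.6 Ω
∠Z = arctan(-30.91/185.0) = -9.484°

-9.484°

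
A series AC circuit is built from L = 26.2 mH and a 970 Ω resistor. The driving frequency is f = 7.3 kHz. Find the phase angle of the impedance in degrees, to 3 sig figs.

51.1°

ω = 2πf = 45870 rad/s
X_L = ωL = 1200 Ω
Z = 970 + j1200 Ω
|Z| = √(970² + 1200²) = 1540 Ω
∠Z = arctan(1200/970) = 51.1°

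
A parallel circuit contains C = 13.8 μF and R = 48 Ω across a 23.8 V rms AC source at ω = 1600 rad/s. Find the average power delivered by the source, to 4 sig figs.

11.80 W

X_C = 1/(ωC) = 45.29 Ω
Parallel: admittances add. Y = 1/R + jωC
Y = (0.02083 + j0.02208) S
|Y| = 0.03036 S → |Z| = 1/|Y| = 32.94 Ω, ∠Z = −∠Y = -46.66°
I = V/|Z| = 722.5 mA
P = VI cos φ = 23.8 × 0.7225 × cos(-46.66°) = 11.80 W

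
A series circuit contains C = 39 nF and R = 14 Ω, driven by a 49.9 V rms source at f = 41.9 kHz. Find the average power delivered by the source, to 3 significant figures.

3.60 W

ω = 2πf = 263300 rad/s
X_C = 1/(ωC) = 97.4 Ω
Z = 14.0 − j97.4 Ω
|Z| = √(14.0² + 97.4²) = 98.4 Ω
∠Z = arctan(-97.4/14.0) = -81.8°
I = V/|Z| = 507 mA
P = VI cos φ = 49.9 × 0.507 × cos(-81.8°) = 3.60 W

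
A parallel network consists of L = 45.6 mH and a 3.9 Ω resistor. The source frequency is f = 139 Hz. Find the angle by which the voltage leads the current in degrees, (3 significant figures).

5.59°

ω = 2πf = 873.4 rad/s
X_L = ωL = 39.8 Ω
Parallel: admittances add. Y = 1/R + 1/(jωL)
Y = (0.256 − j0.0251) S
|Y| = 0.258 S → |Z| = 1/|Y| = 3.88 Ω, ∠Z = −∠Y = 5.59°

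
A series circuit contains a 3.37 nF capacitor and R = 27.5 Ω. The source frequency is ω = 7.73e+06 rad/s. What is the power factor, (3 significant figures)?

X_C = 1/(ωC) = 38.4 Ω
Z = 27.5 − j38.4 Ω
|Z| = √(27.5² + 38.4²) = 47.2 Ω
∠Z = arctan(-38.4/27.5) = -54.4°
cos φ = cos(-54.4°) = 0.582

0.582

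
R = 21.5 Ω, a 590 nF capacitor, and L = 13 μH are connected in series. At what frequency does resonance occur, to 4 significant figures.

ω₀ = 1/√(LC) = 1/√(1.3e-05 × 5.9e-07) = 361100 rad/s
f₀ = ω₀/(2π) = 57.47 kHz

57.47 kHz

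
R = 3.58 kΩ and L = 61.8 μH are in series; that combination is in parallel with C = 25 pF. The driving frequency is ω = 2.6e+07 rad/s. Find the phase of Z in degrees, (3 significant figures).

X_L = ωL = 1610 Ω
X_C = 1/(ωC) = 1540 Ω
Branch 1 (R+jX_L): Z₁ = 3580 + j1610 Ω, |Z₁| = 3920 Ω
Branch 2 (−jX_C): Z₂ = −j1540 Ω
Parallel: Z = Z₁Z₂/(Z₁+Z₂), |Z| = 1690 Ω, ∠Z = -66.9°

-66.9°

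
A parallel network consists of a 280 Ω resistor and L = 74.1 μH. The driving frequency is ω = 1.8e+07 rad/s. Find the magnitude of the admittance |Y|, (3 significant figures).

X_L = ωL = 1330 Ω
Parallel: admittances add. Y = 1/R + 1/(jωL)
Y = (0.00357 − j0.000750) S
|Y| = 0.00365 S → |Z| = 1/|Y| = 274 Ω, ∠Z = −∠Y = 11.9°

3.65 mS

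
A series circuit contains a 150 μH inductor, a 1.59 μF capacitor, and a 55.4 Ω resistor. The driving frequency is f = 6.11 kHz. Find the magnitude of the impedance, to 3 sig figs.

ω = 2πf = 38390 rad/s
X_L = ωL = 5.76 Ω
X_C = 1/(ωC) = 16.4 Ω
Net reactance X = X_L − X_C = -10.6 Ω
Z = 55.4 − j10.6 Ω
|Z| = √(55.4² + 10.6²) = 56.4 Ω

56.4 Ω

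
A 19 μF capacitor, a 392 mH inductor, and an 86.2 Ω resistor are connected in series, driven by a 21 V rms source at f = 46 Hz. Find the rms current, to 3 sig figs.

190 mA

ω = 2πf = 289.0 rad/s
X_L = ωL = 113 Ω
X_C = 1/(ωC) = 182 Ω
Net reactance X = X_L − X_C = -68.8 Ω
Z = 86.2 − j68.8 Ω
|Z| = √(86.2² + 68.8²) = 110 Ω
I = V/|Z| = 21/110 = 190 mA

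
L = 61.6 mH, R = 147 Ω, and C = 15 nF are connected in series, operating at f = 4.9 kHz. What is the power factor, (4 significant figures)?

0.4797

ω = 2πf = 30790 rad/s
X_L = ωL = 1897 Ω
X_C = 1/(ωC) = 2165 Ω
Net reactance X = X_L − X_C = -268.9 Ω
Z = 147.0 − j268.9 Ω
|Z| = √(147.0² + 268.9²) = 306.4 Ω
∠Z = arctan(-268.9/147.0) = -61.33°
cos φ = cos(-61.33°) = 0.4797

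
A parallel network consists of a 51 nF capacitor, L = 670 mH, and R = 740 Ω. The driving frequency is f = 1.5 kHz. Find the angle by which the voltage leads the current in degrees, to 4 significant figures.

ω = 2πf = 9425 rad/s
X_L = ωL = 6315 Ω
X_C = 1/(ωC) = 2080 Ω
Parallel: admittances add. Y = 1/R + 1/(jωL) + jωC
Y = (0.001351 + j0.0003223) S
|Y| = 0.001389 S → |Z| = 1/|Y| = 719.8 Ω, ∠Z = −∠Y = -13.41°

-13.41°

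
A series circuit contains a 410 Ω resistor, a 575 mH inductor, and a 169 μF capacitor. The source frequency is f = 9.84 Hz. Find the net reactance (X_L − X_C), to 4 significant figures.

-60.16 Ω

ω = 2πf = 61.83 rad/s
X_L = ωL = 35.55 Ω
X_C = 1/(ωC) = 95.71 Ω
X = 35.55 − 95.71 = -60.16 Ω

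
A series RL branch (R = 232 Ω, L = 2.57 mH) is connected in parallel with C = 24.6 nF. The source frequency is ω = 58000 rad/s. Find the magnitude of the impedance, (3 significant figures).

323 Ω

X_L = ωL = 149 Ω
X_C = 1/(ωC) = 701 Ω
Branch 1 (R+jX_L): Z₁ = 232 + j149 Ω, |Z₁| = 276 Ω
Branch 2 (−jX_C): Z₂ = −j701 Ω
Parallel: Z = Z₁Z₂/(Z₁+Z₂), |Z| = 323 Ω, ∠Z = 9.92°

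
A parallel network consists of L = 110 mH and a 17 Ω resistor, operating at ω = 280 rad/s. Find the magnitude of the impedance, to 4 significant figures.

X_L = ωL = 30.80 Ω
Parallel: admittances add. Y = 1/R + 1/(jωL)
Y = (0.05882 − j0.03247) S
|Y| = 0.06719 S → |Z| = 1/|Y| = 14.88 Ω, ∠Z = −∠Y = 28.90°

14.88 Ω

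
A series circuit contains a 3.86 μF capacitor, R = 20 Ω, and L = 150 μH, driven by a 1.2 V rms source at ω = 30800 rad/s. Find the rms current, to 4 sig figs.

58.95 mA

X_L = ωL = 4.620 Ω
X_C = 1/(ωC) = 8.411 Ω
Net reactance X = X_L − X_C = -3.791 Ω
Z = 20.00 − j3.791 Ω
|Z| = √(20.00² + 3.791²) = 20.36 Ω
I = V/|Z| = 1.2/20.36 = 58.95 mA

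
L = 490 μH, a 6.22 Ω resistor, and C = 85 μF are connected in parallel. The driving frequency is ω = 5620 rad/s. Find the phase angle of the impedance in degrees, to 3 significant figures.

X_L = ωL = 2.75 Ω
X_C = 1/(ωC) = 2.09 Ω
Parallel: admittances add. Y = 1/R + 1/(jωL) + jωC
Y = (0.161 + j0.115) S
|Y| = 0.197 S → |Z| = 1/|Y| = 5.07 Ω, ∠Z = −∠Y = -35.5°

-35.5°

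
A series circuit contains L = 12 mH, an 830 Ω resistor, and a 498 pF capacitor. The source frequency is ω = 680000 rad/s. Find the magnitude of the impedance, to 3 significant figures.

X_L = ωL = 8160 Ω
X_C = 1/(ωC) = 2950 Ω
Net reactance X = X_L − X_C = 5210 Ω
Z = 830 + j5210 Ω
|Z| = √(830² + 5210²) = 5270 Ω

5270 Ω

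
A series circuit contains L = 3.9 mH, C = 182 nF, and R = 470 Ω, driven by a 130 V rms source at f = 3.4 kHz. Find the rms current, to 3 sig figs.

259 mA

ω = 2πf = 21360 rad/s
X_L = ωL = 83.3 Ω
X_C = 1/(ωC) = 257 Ω
Net reactance X = X_L − X_C = -174 Ω
Z = 470 − j174 Ω
|Z| = √(470² + 174²) = 501 Ω
I = V/|Z| = 130/501 = 259 mA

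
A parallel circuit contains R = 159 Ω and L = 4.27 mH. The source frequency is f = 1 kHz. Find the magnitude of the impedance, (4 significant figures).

ω = 2πf = 6283 rad/s
X_L = ωL = 26.83 Ω
Parallel: admittances add. Y = 1/R + 1/(jωL)
Y = (0.006289 − j0.03727) S
|Y| = 0.03780 S → |Z| = 1/|Y| = 26.46 Ω, ∠Z = −∠Y = 80.42°

26.46 Ω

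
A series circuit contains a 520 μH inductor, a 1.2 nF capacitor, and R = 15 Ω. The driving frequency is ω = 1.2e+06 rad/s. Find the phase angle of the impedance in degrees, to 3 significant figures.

X_L = ωL = 624 Ω
X_C = 1/(ωC) = 694 Ω
Net reactance X = X_L − X_C = -70.4 Ω
Z = 15.0 − j70.4 Ω
|Z| = √(15.0² + 70.4²) = 72.0 Ω
∠Z = arctan(-70.4/15.0) = -78.0°

-78.0°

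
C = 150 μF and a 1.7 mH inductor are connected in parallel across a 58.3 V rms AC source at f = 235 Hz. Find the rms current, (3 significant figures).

ω = 2πf = 1477 rad/s
X_L = ωL = 2.51 Ω
X_C = 1/(ωC) = 4.52 Ω
Parallel: admittances add. Y = 1/(jωL) + jωC
Y = (0 − j0.177) S
|Y| = 0.177 S → |Z| = 1/|Y| = 5.65 Ω, ∠Z = −∠Y = 90.0°
I = V/|Z| = 58.3/5.65 = 10.3 A

10.3 A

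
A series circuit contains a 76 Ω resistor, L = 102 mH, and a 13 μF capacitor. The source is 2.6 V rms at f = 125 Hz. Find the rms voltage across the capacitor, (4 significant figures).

3.262 V

ω = 2πf = 785.4 rad/s
X_L = ωL = 80.11 Ω
X_C = 1/(ωC) = 97.94 Ω
Net reactance X = X_L − X_C = -17.83 Ω
Z = 76.00 − j17.83 Ω
|Z| = √(76.00² + 17.83²) = 78.06 Ω
I = V/|Z| = 33.31 mA
V_C = I·|Z_C| = 0.03331 × 97.94 = 3.262 V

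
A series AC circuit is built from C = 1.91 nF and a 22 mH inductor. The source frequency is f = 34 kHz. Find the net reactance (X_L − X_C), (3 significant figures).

2250 Ω

ω = 2πf = 213600 rad/s
X_L = ωL = 4700 Ω
X_C = 1/(ωC) = 2450 Ω
X = 4700 − 2450 = 2250 Ω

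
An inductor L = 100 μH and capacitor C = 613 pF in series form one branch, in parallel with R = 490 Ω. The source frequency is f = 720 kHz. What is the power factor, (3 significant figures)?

ω = 2πf = 4.524e+06 rad/s
X_L = ωL = 452 Ω
X_C = 1/(ωC) = 361 Ω
Branch 1: Z₁ = R = 490 Ω
Branch 2 (series LC): Z₂ = j(X_L − X_C) = j91.8 Ω
Parallel: Z = Z₁Z₂/(Z₁+Z₂), |Z| = 90.2 Ω, ∠Z = 79.4°
cos φ = cos(79.4°) = 0.184

0.184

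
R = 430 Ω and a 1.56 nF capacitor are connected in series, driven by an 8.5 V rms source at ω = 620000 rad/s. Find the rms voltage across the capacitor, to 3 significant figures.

7.85 V

X_C = 1/(ωC) = 1030 Ω
Z = 430 − j1030 Ω
|Z| = √(430² + 1030²) = 1120 Ω
I = V/|Z| = 7.59 mA
V_C = I·|Z_C| = 0.00759 × 1030 = 7.85 V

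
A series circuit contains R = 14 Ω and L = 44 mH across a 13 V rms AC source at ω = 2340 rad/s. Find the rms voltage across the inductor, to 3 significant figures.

X_L = ωL = 103 Ω
Z = 14.0 + j103 Ω
|Z| = √(14.0² + 103²) = 104 Ω
I = V/|Z| = 125 mA
V_L = I·|Z_L| = 0.125 × 103 = 12.9 V

12.9 V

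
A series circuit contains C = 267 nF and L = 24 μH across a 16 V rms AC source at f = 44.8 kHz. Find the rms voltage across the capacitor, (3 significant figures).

ω = 2πf = 281500 rad/s
X_L = ωL = 6.76 Ω
X_C = 1/(ωC) = 13.3 Ω
Net reactance X = X_L − X_C = -6.55 Ω
Z = − j6.55 Ω
|Z| = √(0² + 6.55²) = 6.55 Ω
I = V/|Z| = 2.44 A
V_C = I·|Z_C| = 2.44 × 13.3 = 32.5 V

32.5 V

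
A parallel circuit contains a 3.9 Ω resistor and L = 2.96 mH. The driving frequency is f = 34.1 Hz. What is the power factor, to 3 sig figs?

ω = 2πf = 214.3 rad/s
X_L = ωL = 0.634 Ω
Parallel: admittances add. Y = 1/R + 1/(jωL)
Y = (0.256 − j1.58) S
|Y| = 1.60 S → |Z| = 1/|Y| = 0.626 Ω, ∠Z = −∠Y = 80.8°
cos φ = cos(80.8°) = 0.161

0.161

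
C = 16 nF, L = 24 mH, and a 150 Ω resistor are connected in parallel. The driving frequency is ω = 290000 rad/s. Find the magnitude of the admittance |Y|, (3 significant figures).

X_L = ωL = 6960 Ω
X_C = 1/(ωC) = 216 Ω
Parallel: admittances add. Y = 1/R + 1/(jωL) + jωC
Y = (0.00667 + j0.00450) S
|Y| = 0.00804 S → |Z| = 1/|Y| = 124 Ω, ∠Z = −∠Y = -34.0°

8.04 mS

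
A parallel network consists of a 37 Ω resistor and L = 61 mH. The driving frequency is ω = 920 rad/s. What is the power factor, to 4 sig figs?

X_L = ωL = 56.12 Ω
Parallel: admittances add. Y = 1/R + 1/(jωL)
Y = (0.02703 − j0.01782) S
|Y| = 0.03237 S → |Z| = 1/|Y| = 30.89 Ω, ∠Z = −∠Y = 33.40°
cos φ = cos(33.40°) = 0.8349

0.8349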